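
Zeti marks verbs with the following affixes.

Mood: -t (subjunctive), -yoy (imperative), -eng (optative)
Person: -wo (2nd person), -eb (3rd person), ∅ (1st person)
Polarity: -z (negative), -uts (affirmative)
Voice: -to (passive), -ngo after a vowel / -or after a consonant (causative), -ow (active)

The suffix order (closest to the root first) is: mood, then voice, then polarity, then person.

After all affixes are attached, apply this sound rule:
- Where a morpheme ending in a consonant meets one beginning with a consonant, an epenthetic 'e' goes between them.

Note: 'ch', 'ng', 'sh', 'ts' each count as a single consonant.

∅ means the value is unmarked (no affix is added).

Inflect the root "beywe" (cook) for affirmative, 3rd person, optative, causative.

Attach mood optative -eng → beyweeng.
Attach voice causative -or (after consonant 'ng') → beyweengor.
Attach polarity affirmative -uts → beyweengoruts.
Attach person 3rd person -eb → beyweengorutseb.
Epenthesis: no change.

beyweengorutseb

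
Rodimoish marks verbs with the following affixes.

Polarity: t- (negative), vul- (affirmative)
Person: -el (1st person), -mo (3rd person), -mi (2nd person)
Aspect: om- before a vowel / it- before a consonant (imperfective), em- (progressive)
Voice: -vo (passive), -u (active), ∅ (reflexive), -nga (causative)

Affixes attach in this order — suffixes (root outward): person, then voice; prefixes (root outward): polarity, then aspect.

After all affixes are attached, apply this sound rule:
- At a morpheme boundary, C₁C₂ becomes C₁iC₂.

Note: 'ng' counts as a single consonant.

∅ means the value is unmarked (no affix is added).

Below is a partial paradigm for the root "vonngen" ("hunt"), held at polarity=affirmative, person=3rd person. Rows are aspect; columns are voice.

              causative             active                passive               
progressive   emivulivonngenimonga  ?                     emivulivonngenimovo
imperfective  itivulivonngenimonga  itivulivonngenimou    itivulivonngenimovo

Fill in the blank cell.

emivulivonngenimou

Attach polarity affirmative vul- → vulvonngen.
Attach person 3rd person -mo → vulvonngenmo.
Attach voice active -u → vulvonngenmou.
Attach aspect progressive em- → emvulvonngenmou.
Apply epenthesis: emvulvonngenmou → emivulivonngenimou.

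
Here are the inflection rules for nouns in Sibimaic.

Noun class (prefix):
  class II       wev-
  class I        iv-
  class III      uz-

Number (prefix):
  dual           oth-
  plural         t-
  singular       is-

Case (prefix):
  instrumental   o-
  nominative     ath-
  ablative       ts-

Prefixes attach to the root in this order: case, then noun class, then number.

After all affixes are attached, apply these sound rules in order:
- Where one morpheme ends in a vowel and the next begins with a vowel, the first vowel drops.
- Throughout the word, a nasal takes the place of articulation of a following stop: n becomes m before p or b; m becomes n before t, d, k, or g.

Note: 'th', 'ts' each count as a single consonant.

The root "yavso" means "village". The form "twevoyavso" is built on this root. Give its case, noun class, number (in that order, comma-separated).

Segment: t-wev-o-yavso.
case: o- → instrumental.
noun class: wev- → class II.
number: t- → plural.

instrumental, class II, plural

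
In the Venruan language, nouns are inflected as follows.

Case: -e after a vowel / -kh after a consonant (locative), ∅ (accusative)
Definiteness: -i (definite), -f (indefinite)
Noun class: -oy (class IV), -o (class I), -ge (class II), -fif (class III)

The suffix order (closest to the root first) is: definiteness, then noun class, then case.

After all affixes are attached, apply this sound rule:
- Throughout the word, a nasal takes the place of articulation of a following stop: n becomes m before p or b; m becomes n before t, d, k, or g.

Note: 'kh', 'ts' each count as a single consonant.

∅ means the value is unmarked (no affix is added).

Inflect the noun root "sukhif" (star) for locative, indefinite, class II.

sukhiffgee

Attach definiteness indefinite -f → sukhiff.
Attach noun class class II -ge → sukhiffge.
Attach case locative -e (after vowel 'e') → sukhiffgee.
Nasal assimilation: no change.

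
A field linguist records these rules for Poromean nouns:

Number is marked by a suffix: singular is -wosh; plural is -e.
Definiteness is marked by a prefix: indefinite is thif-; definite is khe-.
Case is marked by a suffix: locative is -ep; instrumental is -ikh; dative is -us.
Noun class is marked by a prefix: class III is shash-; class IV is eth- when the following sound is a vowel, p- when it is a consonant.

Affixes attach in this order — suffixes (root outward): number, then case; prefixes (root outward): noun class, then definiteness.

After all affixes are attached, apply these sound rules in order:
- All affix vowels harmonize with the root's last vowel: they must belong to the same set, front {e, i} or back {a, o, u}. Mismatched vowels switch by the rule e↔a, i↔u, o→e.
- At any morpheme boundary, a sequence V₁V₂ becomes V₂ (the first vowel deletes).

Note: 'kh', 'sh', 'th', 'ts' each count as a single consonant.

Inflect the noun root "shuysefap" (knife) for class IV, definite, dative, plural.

Attach number plural -e → shuysefape.
Attach noun class class IV p- (before consonant 'sh') → pshuysefape.
Attach case dative -us → pshuysefapeus.
Attach definiteness definite khe- → khepshuysefapeus.
Apply vowel harmony: khepshuysefapeus → khapshuysefapaus.
Apply vowel deletion: khapshuysefapaus → khapshuysefapus.

khapshuysefapus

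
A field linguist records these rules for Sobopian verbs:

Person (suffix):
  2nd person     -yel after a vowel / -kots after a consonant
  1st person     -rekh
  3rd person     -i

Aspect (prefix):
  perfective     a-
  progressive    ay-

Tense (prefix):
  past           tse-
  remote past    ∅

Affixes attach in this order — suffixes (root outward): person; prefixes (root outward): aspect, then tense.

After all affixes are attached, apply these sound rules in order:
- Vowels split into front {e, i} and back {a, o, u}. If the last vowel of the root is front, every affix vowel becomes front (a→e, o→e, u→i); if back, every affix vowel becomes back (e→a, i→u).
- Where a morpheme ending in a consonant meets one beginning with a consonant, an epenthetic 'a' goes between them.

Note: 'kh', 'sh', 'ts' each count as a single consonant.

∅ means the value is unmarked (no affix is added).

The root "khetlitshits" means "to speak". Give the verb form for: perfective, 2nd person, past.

Attach aspect perfective a- → akhetlitshits.
Attach tense past tse- → tseakhetlitshits.
Attach person 2nd person -kots (after consonant 'ts') → tseakhetlitshitskots.
Apply vowel harmony: tseakhetlitshitskots → tseekhetlitshitskets.
Apply epenthesis: tseekhetlitshitskets → tseekhetlitshitsakets.

tseekhetlitshitsakets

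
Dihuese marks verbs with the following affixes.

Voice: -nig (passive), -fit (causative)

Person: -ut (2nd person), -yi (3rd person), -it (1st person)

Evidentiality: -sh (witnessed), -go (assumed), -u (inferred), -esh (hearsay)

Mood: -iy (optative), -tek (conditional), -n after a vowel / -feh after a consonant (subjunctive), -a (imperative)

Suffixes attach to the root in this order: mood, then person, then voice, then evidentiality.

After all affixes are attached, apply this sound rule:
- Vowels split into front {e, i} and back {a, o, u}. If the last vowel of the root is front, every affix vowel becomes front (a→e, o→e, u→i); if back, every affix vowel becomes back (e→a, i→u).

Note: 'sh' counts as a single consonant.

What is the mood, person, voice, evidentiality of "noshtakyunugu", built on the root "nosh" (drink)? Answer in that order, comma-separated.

Segment: nosh-tek-yi-nig-u.
mood: -tek → conditional.
person: -yi → 3rd person.
voice: -nig → passive.
evidentiality: -u → inferred.

conditional, 3rd person, passive, inferred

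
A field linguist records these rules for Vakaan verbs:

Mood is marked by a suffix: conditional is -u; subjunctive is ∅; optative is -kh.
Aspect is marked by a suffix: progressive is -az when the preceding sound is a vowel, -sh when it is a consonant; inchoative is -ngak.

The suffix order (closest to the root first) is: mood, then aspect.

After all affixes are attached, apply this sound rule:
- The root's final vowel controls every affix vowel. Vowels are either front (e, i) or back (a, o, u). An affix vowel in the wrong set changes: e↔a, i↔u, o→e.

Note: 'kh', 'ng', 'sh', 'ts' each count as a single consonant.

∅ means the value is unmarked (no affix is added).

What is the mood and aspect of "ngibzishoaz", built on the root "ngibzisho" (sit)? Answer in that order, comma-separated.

subjunctive, progressive

Segment: ngibzisho-az.
mood: ∅ → subjunctive.
aspect: -az/sh → progressive.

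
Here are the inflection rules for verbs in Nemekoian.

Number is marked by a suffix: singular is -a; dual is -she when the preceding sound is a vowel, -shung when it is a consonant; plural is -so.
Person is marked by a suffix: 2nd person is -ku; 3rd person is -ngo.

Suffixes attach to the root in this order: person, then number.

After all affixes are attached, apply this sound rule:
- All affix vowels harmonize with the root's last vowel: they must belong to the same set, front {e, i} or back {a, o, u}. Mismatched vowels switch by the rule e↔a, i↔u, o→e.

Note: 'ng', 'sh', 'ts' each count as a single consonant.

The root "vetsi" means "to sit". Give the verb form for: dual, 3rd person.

Attach person 3rd person -ngo → vetsingo.
Attach number dual -she (after vowel 'o') → vetsingoshe.
Apply vowel harmony: vetsingoshe → vetsingeshe.

vetsingeshe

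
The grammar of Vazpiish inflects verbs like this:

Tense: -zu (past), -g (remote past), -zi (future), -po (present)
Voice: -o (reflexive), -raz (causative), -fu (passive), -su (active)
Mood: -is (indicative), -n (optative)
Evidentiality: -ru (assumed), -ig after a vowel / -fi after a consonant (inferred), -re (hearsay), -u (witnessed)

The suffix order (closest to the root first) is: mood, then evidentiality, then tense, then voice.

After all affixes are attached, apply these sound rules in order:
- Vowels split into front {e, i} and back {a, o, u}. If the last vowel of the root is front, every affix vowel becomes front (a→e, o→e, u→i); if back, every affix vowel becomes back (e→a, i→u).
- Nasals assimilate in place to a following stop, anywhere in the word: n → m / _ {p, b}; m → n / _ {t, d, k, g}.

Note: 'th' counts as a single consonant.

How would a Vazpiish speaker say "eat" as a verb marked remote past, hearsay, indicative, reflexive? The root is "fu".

fuusrago

Attach mood indicative -is → fuis.
Attach evidentiality hearsay -re → fuisre.
Attach tense remote past -g → fuisreg.
Attach voice reflexive -o → fuisrego.
Apply vowel harmony: fuisrego → fuusrago.
Nasal assimilation: no change.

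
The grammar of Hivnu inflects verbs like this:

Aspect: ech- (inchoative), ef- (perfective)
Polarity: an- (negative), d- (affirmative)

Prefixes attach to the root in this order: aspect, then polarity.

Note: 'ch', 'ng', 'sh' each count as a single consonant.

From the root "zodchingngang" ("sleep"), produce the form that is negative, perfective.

Attach aspect perfective ef- → efzodchingngang.
Attach polarity negative an- → anefzodchingngang.

anefzodchingngang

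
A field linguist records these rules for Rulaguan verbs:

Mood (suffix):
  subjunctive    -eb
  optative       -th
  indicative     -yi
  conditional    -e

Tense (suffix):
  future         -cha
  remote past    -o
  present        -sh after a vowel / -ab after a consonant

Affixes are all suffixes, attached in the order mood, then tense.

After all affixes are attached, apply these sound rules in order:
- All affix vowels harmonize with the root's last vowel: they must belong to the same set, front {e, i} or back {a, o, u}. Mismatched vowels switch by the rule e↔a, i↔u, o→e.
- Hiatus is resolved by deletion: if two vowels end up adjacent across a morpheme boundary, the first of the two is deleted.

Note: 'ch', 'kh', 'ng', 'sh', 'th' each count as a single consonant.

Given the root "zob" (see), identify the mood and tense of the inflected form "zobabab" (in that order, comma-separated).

subjunctive, present

Segment: zob-eb-ab.
mood: -eb → subjunctive.
tense: -sh/ab → present.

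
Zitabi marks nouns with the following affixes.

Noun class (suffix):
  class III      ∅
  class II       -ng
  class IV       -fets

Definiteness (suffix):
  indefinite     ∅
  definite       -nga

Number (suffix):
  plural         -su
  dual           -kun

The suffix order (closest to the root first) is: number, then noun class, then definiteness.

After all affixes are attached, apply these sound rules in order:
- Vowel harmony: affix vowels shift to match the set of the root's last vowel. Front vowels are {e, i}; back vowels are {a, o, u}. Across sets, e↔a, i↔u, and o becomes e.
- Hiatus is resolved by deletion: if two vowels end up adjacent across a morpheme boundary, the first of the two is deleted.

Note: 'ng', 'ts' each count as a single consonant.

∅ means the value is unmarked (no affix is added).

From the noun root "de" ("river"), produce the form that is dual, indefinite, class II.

dekinng

Attach number dual -kun → dekun.
Attach noun class class II -ng → dekunng.
definiteness = indefinite: zero marking, form stays dekunng.
Apply vowel harmony: dekunng → dekinng.
Vowel deletion: no change.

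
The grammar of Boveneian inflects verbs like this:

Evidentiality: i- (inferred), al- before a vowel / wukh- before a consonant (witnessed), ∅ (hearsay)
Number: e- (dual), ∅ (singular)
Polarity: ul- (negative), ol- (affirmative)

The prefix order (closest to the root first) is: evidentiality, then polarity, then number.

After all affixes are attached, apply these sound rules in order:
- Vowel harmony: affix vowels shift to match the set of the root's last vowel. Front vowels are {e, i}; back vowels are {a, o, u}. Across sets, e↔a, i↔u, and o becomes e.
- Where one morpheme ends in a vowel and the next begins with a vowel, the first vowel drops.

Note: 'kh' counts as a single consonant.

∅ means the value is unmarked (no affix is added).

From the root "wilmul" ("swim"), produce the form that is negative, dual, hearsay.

evidentiality = hearsay: zero marking, form stays wilmul.
Attach polarity negative ul- → ulwilmul.
Attach number dual e- → eulwilmul.
Apply vowel harmony: eulwilmul → aulwilmul.
Apply vowel deletion: aulwilmul → ulwilmul.

ulwilmul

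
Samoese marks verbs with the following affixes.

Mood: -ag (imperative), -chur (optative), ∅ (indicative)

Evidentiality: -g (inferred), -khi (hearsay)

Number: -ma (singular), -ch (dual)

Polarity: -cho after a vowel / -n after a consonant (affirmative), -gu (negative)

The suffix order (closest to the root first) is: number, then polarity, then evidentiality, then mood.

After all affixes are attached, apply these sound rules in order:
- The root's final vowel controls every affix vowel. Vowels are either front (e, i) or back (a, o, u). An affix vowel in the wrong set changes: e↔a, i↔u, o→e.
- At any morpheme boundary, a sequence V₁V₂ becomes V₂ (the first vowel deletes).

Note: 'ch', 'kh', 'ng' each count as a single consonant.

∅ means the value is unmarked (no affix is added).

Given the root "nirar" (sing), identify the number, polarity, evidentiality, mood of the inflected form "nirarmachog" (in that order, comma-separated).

singular, affirmative, inferred, indicative

Segment: nirar-ma-cho-g.
number: -ma → singular.
polarity: -cho/n → affirmative.
evidentiality: -g → inferred.
mood: ∅ → indicative.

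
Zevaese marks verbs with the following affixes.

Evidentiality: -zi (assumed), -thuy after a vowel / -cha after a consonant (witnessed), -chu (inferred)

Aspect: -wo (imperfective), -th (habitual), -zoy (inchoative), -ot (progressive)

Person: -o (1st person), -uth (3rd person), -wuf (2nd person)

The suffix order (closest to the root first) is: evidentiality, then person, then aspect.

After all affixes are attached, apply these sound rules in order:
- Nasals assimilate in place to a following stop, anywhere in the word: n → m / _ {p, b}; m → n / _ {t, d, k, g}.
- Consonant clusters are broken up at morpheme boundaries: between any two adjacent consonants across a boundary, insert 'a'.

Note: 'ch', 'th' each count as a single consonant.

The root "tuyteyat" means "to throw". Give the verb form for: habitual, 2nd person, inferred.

tuyteyatachuwufath

Attach evidentiality inferred -chu → tuyteyatchu.
Attach person 2nd person -wuf → tuyteyatchuwuf.
Attach aspect habitual -th → tuyteyatchuwufth.
Nasal assimilation: no change.
Apply epenthesis: tuyteyatchuwufth → tuyteyatachuwufath.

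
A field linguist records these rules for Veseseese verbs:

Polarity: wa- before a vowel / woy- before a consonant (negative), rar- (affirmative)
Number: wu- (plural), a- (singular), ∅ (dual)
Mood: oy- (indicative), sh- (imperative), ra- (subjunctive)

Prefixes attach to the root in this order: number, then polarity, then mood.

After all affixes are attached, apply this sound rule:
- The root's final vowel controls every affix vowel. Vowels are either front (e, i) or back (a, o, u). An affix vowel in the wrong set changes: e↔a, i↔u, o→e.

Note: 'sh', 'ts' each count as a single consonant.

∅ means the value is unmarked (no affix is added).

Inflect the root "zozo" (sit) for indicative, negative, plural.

Attach number plural wu- → wuzozo.
Attach polarity negative woy- (before consonant 'w') → woywuzozo.
Attach mood indicative oy- → oywoywuzozo.
Vowel harmony: no change.

oywoywuzozo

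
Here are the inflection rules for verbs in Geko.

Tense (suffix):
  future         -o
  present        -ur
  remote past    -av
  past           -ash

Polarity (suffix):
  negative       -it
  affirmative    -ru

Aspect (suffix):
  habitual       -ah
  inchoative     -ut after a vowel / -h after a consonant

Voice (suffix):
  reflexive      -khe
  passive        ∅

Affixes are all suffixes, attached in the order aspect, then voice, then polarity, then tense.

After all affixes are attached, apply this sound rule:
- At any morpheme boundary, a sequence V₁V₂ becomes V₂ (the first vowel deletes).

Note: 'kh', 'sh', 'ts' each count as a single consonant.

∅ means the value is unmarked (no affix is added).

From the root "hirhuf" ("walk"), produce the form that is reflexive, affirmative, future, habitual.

hirhufahkhero

Attach aspect habitual -ah → hirhufah.
Attach voice reflexive -khe → hirhufahkhe.
Attach polarity affirmative -ru → hirhufahkheru.
Attach tense future -o → hirhufahkheruo.
Apply vowel deletion: hirhufahkheruo → hirhufahkhero.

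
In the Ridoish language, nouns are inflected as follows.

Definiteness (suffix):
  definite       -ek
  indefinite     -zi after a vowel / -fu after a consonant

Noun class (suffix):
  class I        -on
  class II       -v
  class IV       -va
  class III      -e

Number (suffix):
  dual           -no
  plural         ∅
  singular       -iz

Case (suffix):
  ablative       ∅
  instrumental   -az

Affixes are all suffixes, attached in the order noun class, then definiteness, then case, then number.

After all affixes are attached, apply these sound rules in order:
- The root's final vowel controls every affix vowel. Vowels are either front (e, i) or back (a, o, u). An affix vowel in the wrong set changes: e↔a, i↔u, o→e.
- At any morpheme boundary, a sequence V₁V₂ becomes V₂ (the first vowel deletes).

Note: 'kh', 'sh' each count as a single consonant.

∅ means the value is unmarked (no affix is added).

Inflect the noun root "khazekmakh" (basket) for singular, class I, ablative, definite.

Attach noun class class I -on → khazekmakhon.
Attach definiteness definite -ek → khazekmakhonek.
case = ablative: zero marking, form stays khazekmakhonek.
Attach number singular -iz → khazekmakhonekiz.
Apply vowel harmony: khazekmakhonekiz → khazekmakhonakuz.
Vowel deletion: no change.

khazekmakhonakuz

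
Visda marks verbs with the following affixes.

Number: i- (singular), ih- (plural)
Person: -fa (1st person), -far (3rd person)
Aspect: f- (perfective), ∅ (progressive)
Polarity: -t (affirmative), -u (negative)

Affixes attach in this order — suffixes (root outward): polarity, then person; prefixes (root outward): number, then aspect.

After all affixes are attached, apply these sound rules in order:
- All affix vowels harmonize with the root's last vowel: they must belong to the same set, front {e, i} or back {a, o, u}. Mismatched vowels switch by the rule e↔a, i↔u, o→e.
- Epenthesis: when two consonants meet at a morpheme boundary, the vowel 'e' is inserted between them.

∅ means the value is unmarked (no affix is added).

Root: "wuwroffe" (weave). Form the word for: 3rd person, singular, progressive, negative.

iwuwroffeifer

Attach polarity negative -u → wuwroffeu.
Attach number singular i- → iwuwroffeu.
Attach person 3rd person -far → iwuwroffeufar.
aspect = progressive: zero marking, form stays iwuwroffeufar.
Apply vowel harmony: iwuwroffeufar → iwuwroffeifer.
Epenthesis: no change.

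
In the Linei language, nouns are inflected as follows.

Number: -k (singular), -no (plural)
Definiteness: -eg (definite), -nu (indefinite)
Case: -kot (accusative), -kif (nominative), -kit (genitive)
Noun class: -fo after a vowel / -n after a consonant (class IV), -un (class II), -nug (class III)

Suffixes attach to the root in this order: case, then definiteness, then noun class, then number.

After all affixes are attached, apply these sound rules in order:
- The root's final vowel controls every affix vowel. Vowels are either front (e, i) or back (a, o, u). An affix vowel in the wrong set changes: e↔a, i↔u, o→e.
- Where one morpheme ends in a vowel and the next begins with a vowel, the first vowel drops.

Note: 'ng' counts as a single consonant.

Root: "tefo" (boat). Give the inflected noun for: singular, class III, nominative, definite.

tefokufagnugk

Attach case nominative -kif → tefokif.
Attach definiteness definite -eg → tefokifeg.
Attach noun class class III -nug → tefokifegnug.
Attach number singular -k → tefokifegnugk.
Apply vowel harmony: tefokifegnugk → tefokufagnugk.
Vowel deletion: no change.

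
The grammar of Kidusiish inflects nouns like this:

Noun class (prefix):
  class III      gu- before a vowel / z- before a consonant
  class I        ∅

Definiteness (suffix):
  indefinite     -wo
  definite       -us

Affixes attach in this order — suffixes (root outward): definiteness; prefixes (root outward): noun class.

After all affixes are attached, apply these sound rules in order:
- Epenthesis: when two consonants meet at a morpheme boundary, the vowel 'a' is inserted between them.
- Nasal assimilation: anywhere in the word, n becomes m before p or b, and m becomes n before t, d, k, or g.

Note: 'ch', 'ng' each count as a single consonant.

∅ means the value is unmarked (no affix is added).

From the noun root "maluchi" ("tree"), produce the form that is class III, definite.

zamaluchius

Attach noun class class III z- (before consonant 'm') → zmaluchi.
Attach definiteness definite -us → zmaluchius.
Apply epenthesis: zmaluchius → zamaluchius.
Nasal assimilation: no change.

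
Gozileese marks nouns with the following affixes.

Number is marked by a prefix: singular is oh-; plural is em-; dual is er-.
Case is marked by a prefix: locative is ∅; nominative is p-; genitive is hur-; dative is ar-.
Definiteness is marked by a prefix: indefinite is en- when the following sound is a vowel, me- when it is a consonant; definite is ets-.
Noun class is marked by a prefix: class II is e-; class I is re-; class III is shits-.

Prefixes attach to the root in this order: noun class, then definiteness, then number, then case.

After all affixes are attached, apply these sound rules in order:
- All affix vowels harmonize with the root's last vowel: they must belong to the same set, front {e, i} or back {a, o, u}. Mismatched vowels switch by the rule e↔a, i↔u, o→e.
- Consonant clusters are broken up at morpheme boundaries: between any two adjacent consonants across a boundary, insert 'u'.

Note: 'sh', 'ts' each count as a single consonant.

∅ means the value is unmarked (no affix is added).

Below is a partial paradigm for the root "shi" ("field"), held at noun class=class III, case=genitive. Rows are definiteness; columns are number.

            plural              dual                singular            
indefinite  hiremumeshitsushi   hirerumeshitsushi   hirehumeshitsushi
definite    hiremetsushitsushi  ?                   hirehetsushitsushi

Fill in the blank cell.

hireretsushitsushi

Attach noun class class III shits- → shitsshi.
Attach definiteness definite ets- → etsshitsshi.
Attach number dual er- → eretsshitsshi.
Attach case genitive hur- → hureretsshitsshi.
Apply vowel harmony: hureretsshitsshi → hireretsshitsshi.
Apply epenthesis: hireretsshitsshi → hireretsushitsushi.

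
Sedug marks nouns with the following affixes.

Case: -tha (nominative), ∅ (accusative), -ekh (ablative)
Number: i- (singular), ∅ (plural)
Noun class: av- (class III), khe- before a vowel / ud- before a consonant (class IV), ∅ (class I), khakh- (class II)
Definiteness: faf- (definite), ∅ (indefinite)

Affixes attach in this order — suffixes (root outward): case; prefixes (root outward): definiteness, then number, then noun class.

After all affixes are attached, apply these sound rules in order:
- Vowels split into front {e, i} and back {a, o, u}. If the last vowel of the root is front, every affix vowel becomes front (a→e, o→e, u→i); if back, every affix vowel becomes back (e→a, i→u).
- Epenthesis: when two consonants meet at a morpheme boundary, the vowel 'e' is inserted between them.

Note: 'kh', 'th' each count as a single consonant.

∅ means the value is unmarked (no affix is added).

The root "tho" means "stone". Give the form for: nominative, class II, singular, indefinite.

Attach case nominative -tha → thotha.
definiteness = indefinite: zero marking, form stays thotha.
Attach number singular i- → ithotha.
Attach noun class class II khakh- → khakhithotha.
Apply vowel harmony: khakhithotha → khakhuthotha.
Epenthesis: no change.

khakhuthotha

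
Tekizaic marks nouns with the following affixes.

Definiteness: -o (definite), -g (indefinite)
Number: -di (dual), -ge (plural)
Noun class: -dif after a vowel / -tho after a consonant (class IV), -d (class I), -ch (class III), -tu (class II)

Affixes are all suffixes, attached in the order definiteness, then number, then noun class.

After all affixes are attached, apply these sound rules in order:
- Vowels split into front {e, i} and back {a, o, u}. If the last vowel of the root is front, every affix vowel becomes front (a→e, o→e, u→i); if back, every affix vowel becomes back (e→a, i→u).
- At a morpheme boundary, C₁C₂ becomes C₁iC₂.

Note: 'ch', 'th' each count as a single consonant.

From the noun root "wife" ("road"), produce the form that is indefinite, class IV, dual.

wifegididif

Attach definiteness indefinite -g → wifeg.
Attach number dual -di → wifegdi.
Attach noun class class IV -dif (after vowel 'i') → wifegdidif.
Vowel harmony: no change.
Apply epenthesis: wifegdidif → wifegididif.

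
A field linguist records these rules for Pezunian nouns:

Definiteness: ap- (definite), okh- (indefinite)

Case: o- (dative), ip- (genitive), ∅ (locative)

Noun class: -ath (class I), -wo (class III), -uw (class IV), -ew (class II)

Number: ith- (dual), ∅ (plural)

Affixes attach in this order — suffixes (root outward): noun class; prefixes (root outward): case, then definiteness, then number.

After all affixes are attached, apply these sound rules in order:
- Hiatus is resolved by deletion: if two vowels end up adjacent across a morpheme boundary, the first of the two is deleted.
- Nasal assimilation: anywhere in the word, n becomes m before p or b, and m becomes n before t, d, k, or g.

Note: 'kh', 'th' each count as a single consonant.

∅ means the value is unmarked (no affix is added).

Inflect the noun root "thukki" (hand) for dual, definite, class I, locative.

ithapthukkath

case = locative: zero marking, form stays thukki.
Attach definiteness definite ap- → apthukki.
Attach noun class class I -ath → apthukkiath.
Attach number dual ith- → ithapthukkiath.
Apply vowel deletion: ithapthukkiath → ithapthukkath.
Nasal assimilation: no change.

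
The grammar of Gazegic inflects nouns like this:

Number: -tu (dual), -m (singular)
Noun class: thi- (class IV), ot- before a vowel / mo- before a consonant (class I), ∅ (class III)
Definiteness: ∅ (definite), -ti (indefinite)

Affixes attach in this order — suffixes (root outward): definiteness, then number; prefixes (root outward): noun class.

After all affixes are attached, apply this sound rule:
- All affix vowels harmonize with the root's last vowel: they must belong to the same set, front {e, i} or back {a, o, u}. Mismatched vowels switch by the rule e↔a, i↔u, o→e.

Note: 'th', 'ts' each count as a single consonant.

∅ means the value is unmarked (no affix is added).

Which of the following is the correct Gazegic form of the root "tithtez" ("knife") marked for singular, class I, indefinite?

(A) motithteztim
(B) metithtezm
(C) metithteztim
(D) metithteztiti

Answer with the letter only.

C

Attach definiteness indefinite -ti → tithtezti.
Attach noun class class I mo- (before consonant 't') → motithtezti.
Attach number singular -m → motithteztim.
Apply vowel harmony: motithteztim → metithteztim.
So the correct form is metithteztim, option (C).
(D) metithteztiti is wrong: it uses dual instead of singular for number.
(A) motithteztim is wrong: it fails to apply the sound rule(s).
(B) metithtezm is wrong: it uses definite instead of indefinite for definiteness.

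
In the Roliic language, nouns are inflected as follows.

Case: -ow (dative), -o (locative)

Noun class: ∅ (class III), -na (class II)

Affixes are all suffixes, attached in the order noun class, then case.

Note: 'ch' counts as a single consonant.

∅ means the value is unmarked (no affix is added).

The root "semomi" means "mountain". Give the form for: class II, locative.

semominao

Attach noun class class II -na → semomina.
Attach case locative -o → semominao.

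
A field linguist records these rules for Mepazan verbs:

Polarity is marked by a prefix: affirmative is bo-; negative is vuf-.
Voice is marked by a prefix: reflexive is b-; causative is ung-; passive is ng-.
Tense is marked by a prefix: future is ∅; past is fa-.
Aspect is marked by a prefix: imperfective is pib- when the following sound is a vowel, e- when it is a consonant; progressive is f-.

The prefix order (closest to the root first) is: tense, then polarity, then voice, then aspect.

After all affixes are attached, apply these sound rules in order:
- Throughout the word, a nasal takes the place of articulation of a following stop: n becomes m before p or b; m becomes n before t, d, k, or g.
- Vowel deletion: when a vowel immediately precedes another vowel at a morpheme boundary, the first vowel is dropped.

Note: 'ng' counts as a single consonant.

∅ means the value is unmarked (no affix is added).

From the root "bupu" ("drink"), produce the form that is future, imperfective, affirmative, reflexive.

tense = future: zero marking, form stays bupu.
Attach polarity affirmative bo- → bobupu.
Attach voice reflexive b- → bbobupu.
Attach aspect imperfective e- (before consonant 'b') → ebbobupu.
Nasal assimilation: no change.
Vowel deletion: no change.

ebbobupu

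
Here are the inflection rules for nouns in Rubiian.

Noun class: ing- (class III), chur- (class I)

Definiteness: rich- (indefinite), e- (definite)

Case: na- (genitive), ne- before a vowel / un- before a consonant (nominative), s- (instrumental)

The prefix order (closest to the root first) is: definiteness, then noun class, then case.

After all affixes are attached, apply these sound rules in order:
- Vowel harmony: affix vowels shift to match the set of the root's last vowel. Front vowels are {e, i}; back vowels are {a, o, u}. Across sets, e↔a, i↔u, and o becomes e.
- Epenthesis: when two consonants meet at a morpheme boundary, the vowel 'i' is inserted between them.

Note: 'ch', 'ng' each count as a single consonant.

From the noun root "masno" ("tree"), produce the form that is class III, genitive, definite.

naungamasno

Attach definiteness definite e- → emasno.
Attach noun class class III ing- → ingemasno.
Attach case genitive na- → naingemasno.
Apply vowel harmony: naingemasno → naungamasno.
Epenthesis: no change.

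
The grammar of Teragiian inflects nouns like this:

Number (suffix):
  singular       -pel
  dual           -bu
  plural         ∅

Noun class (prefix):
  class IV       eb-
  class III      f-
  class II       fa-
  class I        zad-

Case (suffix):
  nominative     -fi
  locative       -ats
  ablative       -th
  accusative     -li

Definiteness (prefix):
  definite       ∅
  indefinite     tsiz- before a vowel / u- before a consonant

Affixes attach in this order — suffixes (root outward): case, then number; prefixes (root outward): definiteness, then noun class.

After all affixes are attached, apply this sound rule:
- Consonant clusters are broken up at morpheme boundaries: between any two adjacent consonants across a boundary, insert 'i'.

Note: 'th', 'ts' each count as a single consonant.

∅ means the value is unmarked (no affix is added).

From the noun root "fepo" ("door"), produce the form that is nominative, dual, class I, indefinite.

Attach case nominative -fi → fepofi.
Attach definiteness indefinite u- (before consonant 'f') → ufepofi.
Attach number dual -bu → ufepofibu.
Attach noun class class I zad- → zadufepofibu.
Epenthesis: no change.

zadufepofibu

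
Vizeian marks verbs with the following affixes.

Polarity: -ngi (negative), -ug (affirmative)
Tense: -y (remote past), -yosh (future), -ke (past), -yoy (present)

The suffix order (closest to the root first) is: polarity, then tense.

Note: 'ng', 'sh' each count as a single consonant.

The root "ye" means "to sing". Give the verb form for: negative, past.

yengike

Attach polarity negative -ngi → yengi.
Attach tense past -ke → yengike.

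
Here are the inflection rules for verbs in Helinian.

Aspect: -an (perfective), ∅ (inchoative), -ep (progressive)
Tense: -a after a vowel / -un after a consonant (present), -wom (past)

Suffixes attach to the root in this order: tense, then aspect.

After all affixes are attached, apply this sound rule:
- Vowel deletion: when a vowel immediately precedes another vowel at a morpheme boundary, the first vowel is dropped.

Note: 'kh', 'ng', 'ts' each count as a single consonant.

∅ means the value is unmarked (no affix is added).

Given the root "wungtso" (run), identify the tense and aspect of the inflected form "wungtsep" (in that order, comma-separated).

present, progressive

Segment: wungtso-a-ep.
tense: -a/un → present.
aspect: -ep → progressive.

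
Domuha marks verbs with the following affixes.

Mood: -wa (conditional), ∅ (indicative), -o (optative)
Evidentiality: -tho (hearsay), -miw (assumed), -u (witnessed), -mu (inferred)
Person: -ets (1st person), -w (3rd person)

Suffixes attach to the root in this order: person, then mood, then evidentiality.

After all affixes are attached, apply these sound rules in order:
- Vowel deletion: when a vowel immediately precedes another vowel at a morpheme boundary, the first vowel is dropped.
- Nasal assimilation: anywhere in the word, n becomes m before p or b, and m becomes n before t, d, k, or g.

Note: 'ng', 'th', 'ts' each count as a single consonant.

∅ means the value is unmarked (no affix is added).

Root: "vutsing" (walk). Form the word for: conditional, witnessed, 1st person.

Attach person 1st person -ets → vutsingets.
Attach mood conditional -wa → vutsingetswa.
Attach evidentiality witnessed -u → vutsingetswau.
Apply vowel deletion: vutsingetswau → vutsingetswu.
Nasal assimilation: no change.

vutsingetswu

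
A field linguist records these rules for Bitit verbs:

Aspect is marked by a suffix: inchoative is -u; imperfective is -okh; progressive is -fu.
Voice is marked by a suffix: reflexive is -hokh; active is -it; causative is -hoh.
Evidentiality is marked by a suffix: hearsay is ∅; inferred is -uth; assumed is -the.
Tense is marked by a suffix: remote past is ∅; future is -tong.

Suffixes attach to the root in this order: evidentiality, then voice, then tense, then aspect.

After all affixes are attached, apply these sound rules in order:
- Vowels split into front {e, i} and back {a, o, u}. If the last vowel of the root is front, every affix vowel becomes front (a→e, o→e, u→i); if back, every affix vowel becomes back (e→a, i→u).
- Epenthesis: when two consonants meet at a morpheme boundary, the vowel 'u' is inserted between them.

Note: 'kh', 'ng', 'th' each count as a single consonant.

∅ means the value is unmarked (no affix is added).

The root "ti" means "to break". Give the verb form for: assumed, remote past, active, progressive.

titheitufi

Attach evidentiality assumed -the → tithe.
Attach voice active -it → titheit.
tense = remote past: zero marking, form stays titheit.
Attach aspect progressive -fu → titheitfu.
Apply vowel harmony: titheitfu → titheitfi.
Apply epenthesis: titheitfi → titheitufi.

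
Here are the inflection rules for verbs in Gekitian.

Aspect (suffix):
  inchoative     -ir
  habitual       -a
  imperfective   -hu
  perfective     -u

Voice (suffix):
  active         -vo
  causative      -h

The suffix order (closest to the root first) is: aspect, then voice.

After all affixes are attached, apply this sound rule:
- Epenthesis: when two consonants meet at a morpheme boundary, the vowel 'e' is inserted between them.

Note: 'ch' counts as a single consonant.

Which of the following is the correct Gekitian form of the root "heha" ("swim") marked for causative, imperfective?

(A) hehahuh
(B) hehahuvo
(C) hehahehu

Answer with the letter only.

A

Attach aspect imperfective -hu → hehahu.
Attach voice causative -h → hehahuh.
Epenthesis: no change.
So the correct form is hehahuh, option (A).
(C) hehahehu is wrong: it has the affixes in the wrong order.
(B) hehahuvo is wrong: it uses active instead of causative for voice.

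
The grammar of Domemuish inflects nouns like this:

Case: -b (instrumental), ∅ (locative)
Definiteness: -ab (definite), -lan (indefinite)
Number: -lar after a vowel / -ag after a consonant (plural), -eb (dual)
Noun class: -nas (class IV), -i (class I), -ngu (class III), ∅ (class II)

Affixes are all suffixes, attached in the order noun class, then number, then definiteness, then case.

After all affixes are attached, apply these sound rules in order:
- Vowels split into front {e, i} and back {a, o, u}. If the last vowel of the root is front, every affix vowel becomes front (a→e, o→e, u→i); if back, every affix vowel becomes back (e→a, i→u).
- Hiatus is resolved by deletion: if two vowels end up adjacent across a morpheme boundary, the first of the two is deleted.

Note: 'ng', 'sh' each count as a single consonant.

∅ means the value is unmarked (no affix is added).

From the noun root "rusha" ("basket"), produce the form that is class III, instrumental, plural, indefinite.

rushangularlanb

Attach noun class class III -ngu → rushangu.
Attach number plural -lar (after vowel 'u') → rushangular.
Attach definiteness indefinite -lan → rushangularlan.
Attach case instrumental -b → rushangularlanb.
Vowel harmony: no change.
Vowel deletion: no change.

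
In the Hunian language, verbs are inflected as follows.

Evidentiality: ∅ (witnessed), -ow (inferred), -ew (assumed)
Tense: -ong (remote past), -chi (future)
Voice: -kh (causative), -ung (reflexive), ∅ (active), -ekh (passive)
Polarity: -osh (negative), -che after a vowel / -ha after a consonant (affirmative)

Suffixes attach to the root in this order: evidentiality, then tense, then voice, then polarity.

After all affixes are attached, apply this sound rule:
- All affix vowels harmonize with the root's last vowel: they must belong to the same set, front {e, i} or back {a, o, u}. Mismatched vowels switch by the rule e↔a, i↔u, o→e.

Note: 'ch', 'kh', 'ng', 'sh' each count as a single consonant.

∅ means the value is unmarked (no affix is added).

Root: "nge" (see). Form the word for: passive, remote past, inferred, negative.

Attach evidentiality inferred -ow → ngeow.
Attach tense remote past -ong → ngeowong.
Attach voice passive -ekh → ngeowongekh.
Attach polarity negative -osh → ngeowongekhosh.
Apply vowel harmony: ngeowongekhosh → ngeewengekhesh.

ngeewengekhesh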